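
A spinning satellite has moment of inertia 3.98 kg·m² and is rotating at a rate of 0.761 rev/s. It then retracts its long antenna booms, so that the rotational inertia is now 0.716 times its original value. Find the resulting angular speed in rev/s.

Angular momentum about the spin axis is conserved since the torque about it is zero.
I₂ = 0.716 × 3.98 = 2.850 kg·m².
ω₂ = I₁ω₁ / I₂ = (3.980)(0.761 rev/s) / (2.850) = 1.063 rev/s.

ω₂ ≈ 1.06 rev/s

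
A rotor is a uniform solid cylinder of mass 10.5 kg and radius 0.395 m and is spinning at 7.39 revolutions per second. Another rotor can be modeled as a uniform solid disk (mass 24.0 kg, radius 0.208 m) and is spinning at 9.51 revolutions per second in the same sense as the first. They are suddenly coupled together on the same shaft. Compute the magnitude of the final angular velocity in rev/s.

|ω_f| ≈ 8.21 rev/s

The coupling torques are internal; angular momentum about the shared axis is conserved.
Moments of inertia: I_A = ½(10.5)(0.395)² = 0.8191 kg·m²; I_B = ½(24.0)(0.208)² = 0.5192 kg·m².
Taking A's sense as positive: L = (0.8191)(7.39) + (0.5192)(9.51) = 10.99 kg·m²·rev/s.
Combined I = 0.8191 + 0.5192 = 1.338 kg·m².
ω_f = L / I = 10.99 / 1.338 = 8.212 rev/s.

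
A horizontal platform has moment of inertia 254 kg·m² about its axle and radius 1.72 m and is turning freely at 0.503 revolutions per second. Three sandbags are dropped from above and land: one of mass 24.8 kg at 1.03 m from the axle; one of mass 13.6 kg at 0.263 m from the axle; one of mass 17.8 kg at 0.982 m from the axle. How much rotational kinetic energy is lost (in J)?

No external torque acts about the axle; L_before = L_after.
Added inertia Σmr² = (24.8)(1.03)² + (13.6)(0.263)² + (17.8)(0.982)² = 44.42 kg·m²; I_f = 254.0 + 44.42 = 298.4 kg·m².
ω_f = I_p ω_i / I_f = (254.0)(0.503) / 298.4 = 0.4281 rev/s.
KE_i = ½(254.0)(3.160 rad/s)² = 1269 J; KE_f = ½(298.4)(2.690)² = 1080 J.

energy lost ≈ 189 J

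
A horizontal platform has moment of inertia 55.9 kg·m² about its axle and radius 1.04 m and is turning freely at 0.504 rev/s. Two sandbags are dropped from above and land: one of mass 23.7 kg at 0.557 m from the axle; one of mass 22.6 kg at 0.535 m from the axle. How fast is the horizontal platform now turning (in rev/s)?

The added mass arrives with no angular momentum about the axle, and any external torque about the axle is negligible, so the system's angular momentum is conserved.
Added inertia Σmr² = (23.7)(0.557)² + (22.6)(0.535)² = 13.82 kg·m²; I_f = 55.90 + 13.82 = 69.72 kg·m².
ω_f = I_p ω_i / I_f = (55.90)(0.504) / 69.72 = 0.4041 rev/s.

ω_f ≈ 0.404 rev/s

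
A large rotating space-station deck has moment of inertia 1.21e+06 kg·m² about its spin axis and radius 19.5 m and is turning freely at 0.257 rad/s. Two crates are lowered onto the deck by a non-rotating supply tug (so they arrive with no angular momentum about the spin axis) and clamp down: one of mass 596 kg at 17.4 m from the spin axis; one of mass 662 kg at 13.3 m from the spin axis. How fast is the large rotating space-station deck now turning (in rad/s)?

No external torque acts about the spin axis; L_before = L_after.
Added inertia Σmr² = (596)(17.4)² + (662)(13.3)² = 2.975e+05 kg·m²; I_f = 1.210e+06 + 2.975e+05 = 1.508e+06 kg·m².
ω_f = I_p ω_i / I_f = (1.210e+06)(0.257) / 1.508e+06 = 0.2063 rad/s.

ω_f ≈ 0.206 rad/s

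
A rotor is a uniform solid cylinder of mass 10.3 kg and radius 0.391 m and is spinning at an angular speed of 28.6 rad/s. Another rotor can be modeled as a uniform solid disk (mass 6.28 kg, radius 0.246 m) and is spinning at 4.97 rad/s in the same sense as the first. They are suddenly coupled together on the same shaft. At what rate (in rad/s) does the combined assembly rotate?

The coupling torques are internal; angular momentum about the shared axis is conserved.
Moments of inertia: I_A = ½(10.3)(0.391)² = 0.7873 kg·m²; I_B = ½(6.28)(0.246)² = 0.1900 kg·m².
Taking A's sense as positive: L = (0.7873)(28.6) + (0.1900)(4.97) = 23.46 kg·m²·rad/s.
Combined I = 0.7873 + 0.1900 = 0.9774 kg·m².
ω_f = L / I = 23.46 / 0.9774 = 24.01 rad/s.

|ω_f| ≈ 24.0 rad/s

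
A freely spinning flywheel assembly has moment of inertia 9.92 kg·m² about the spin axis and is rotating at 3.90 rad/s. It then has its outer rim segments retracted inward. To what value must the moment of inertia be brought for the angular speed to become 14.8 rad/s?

I₂ ≈ 2.61 kg·m²

No external torque acts about the spin axis, so angular momentum is conserved.
I₂ = I₁ω₁ / ω₂ = (9.92)(3.90) / (14.8) = 2.614 kg·m².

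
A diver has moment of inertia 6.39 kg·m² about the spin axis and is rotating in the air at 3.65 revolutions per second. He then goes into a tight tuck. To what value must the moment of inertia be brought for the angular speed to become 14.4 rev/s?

I₂ ≈ 1.62 kg·m²

With no external torque about the axis, L is conserved: I₁ω₁ = I₂ω₂.
I₂ = I₁ω₁ / ω₂ = (6.39)(3.65) / (14.4) = 1.620 kg·m².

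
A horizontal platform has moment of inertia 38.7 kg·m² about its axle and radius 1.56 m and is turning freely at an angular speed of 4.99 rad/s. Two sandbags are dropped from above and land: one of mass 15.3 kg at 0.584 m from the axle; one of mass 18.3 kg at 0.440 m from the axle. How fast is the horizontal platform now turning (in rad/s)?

ω_f ≈ 4.07 rad/s

No external torque acts about the axle; L_before = L_after.
Added inertia Σmr² = (15.3)(0.584)² + (18.3)(0.440)² = 8.761 kg·m²; I_f = 38.70 + 8.761 = 47.46 kg·m².
ω_f = I_p ω_i / I_f = (38.70)(4.99) / 47.46 = 4.069 rad/s.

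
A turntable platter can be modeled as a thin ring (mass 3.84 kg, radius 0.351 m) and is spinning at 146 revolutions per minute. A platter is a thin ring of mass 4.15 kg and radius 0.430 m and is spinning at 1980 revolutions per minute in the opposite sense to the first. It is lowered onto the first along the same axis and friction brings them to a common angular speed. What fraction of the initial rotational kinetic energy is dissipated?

fraction ≈ 0.438

The coupling torques are internal; angular momentum about the shared axis is conserved.
Moments of inertia: I_A = (3.84)(0.351)² = 0.4731 kg·m²; I_B = (4.15)(0.430)² = 0.7673 kg·m².
Taking A's sense as positive: L = (0.4731)(146) − (0.7673)(1980) = -1450 kg·m²·rpm.
Combined I = 0.4731 + 0.7673 = 1.240 kg·m².
ω_f = L / I = -1450 / 1.240 = -1169 rpm.
KE_i = ½ΣIω² = 16550 J; KE_f = ½(1.240)(122.4)² = 9297 J.
Fraction dissipated = (KE_i − KE_f)/KE_i = 0.4382.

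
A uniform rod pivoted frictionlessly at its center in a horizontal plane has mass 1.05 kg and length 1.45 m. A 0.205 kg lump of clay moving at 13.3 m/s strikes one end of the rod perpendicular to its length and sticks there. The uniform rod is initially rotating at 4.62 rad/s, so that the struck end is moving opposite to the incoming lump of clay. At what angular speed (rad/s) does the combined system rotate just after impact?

The axle reaction passes through the pivot and exerts no torque about it; angular momentum about the pivot is conserved through the impact.
I_p = (1/12)(1.05)(1.45)² = 0.1840 kg·m². Taking the sense of the lump of clay's angular momentum as positive, L_{lump} = m v R = (0.205)(13.3)(1.45/2) = 1.977 kg·m²/s.
L_i = −I_p ω_p + m v R = −(0.1840)(4.62) + 1.977 = 1.127 kg·m²/s.
After sticking, I_f = I_p + m R² = 0.1840 + (0.205)(1.45/2)² = 0.2917 kg·m².
ω_f = L_i / I_f = 1.127 / 0.2917 = 3.863 rad/s.

|ω_f| ≈ 3.86 rad/s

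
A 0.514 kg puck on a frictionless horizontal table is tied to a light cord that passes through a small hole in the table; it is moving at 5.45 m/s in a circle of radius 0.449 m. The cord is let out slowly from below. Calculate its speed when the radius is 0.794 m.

v₂ ≈ 3.08 m/s

The only horizontal force on the mass is along the cord (radial), so it exerts no torque about the hole and angular momentum m v r is conserved.
v₂ = v₁ r₁ / r₂ = (5.45)(0.449) / (0.794) = 3.082 m/s.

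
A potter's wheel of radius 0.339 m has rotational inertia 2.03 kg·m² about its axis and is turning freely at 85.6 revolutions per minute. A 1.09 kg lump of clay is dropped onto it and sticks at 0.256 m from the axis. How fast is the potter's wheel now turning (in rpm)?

No external torque acts about the axis; L_before = L_after.
Added inertia Σmr² = (1.09)(0.256)² = 0.07143 kg·m²; I_f = 2.030 + 0.07143 = 2.101 kg·m².
ω_f = I_p ω_i / I_f = (2.030)(85.6) / 2.101 = 82.69 rpm.

ω_f ≈ 82.7 rpm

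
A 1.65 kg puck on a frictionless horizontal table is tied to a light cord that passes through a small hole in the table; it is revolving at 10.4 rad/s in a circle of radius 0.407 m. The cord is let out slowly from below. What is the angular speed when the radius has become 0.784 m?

ω₂ ≈ 2.80 rad/s

No torque about the axis ⇒ m r₁² ω₁ = m r₂² ω₂.
ω₂ = ω₁ (r₁/r₂)² = (10.4)(0.407/0.784)² = 2.803 rad/s.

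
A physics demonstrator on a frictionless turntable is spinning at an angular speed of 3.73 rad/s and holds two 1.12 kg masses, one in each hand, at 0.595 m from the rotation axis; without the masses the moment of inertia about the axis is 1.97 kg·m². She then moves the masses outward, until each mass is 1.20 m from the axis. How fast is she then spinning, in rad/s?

ω₂ ≈ 1.98 rad/s

No external torque acts about the spin axis, so angular momentum is conserved.
I₁ = 1.97 + 2(1.12)(0.595)² = 2.763 kg·m²; I₂ = 1.97 + 2(1.12)(1.20)² = 5.196 kg·m².
ω₂ = I₁ω₁ / I₂ = (2.763)(3.73 rad/s) / (5.196) = 1.984 rad/s.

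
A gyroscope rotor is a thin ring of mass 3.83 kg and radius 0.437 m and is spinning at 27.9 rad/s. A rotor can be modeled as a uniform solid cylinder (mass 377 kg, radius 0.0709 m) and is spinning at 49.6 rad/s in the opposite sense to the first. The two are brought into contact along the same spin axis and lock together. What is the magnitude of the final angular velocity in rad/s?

|ω_f| ≈ 15.8 rad/s

The coupling torques are internal; angular momentum about the shared axis is conserved.
Moments of inertia: I_A = (3.83)(0.437)² = 0.7314 kg·m²; I_B = ½(377)(0.0709)² = 0.9476 kg·m².
Taking A's sense as positive: L = (0.7314)(27.9) − (0.9476)(49.6) = -26.59 kg·m²·rad/s.
Combined I = 0.7314 + 0.9476 = 1.679 kg·m².
ω_f = L / I = -26.59 / 1.679 = -15.84 rad/s.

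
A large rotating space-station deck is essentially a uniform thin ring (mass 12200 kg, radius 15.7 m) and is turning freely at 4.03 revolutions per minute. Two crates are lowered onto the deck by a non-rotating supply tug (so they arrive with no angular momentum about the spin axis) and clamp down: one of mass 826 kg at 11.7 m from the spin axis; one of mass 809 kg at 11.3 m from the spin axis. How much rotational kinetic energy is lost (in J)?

No external torque acts about the spin axis; L_before = L_after.
I_p = (12200)(15.7)² = 3.007e+06 kg·m².
Added inertia Σmr² = (826)(11.7)² + (809)(11.3)² = 2.164e+05 kg·m²; I_f = 3.007e+06 + 2.164e+05 = 3.224e+06 kg·m².
ω_f = I_p ω_i / I_f = (3.007e+06)(4.03) / 3.224e+06 = 3.759 rpm.
KE_i = ½(3.007e+06)(0.4220 rad/s)² = 2.678e+05 J; KE_f = ½(3.224e+06)(0.3937)² = 2.498e+05 J.

energy lost ≈ 18000 J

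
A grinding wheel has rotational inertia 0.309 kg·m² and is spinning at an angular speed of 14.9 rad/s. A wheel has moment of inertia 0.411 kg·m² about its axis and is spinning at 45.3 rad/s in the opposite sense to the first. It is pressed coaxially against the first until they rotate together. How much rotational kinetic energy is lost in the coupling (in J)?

ΔKE lost ≈ 320 J

No external torque acts about the common axis, so total angular momentum is conserved.
Taking A's sense as positive: L = (0.3090)(14.9) − (0.4110)(45.3) = -14.01 kg·m²·rad/s.
Combined I = 0.3090 + 0.4110 = 0.7200 kg·m².
ω_f = L / I = -14.01 / 0.7200 = -19.46 rad/s.
KE_i = ½ΣIω² = 456.0 J; KE_f = ½(0.7200)(19.46)² = 136.4 J.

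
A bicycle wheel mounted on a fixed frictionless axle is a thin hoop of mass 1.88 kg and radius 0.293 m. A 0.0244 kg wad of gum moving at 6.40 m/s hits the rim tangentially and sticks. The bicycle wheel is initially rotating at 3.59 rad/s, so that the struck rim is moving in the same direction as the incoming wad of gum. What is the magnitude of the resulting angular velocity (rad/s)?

|ω_f| ≈ 3.82 rad/s

About the axle the impulsive forces during the collision are internal, so angular momentum about that axis is conserved.
I_p = (1.88)(0.293)² = 0.1614 kg·m². Taking the sense of the wad of gum's angular momentum as positive, L_{wad} = m v R = (0.0244)(6.40)(0.293) = 0.04575 kg·m²/s.
L_i = +I_p ω_p + m v R = +(0.1614)(3.59) + 0.04575 = 0.6252 kg·m²/s.
After sticking, I_f = I_p + m R² = 0.1614 + (0.0244)(0.293)² = 0.1635 kg·m².
ω_f = L_i / I_f = 0.6252 / 0.1635 = 3.824 rad/s.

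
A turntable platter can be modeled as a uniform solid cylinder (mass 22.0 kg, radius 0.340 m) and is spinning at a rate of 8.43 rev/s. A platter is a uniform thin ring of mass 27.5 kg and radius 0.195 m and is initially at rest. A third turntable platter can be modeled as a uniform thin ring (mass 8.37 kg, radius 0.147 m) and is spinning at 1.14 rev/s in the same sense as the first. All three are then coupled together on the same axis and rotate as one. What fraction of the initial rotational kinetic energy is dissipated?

No external torque acts about the common axis, so total angular momentum is conserved.
Moments of inertia: I_A = ½(22.0)(0.340)² = 1.272 kg·m²; I_B = (27.5)(0.195)² = 1.046 kg·m²; I_C = (8.37)(0.147)² = 0.1809 kg·m².
Taking A's sense as positive: L = (1.272)(8.43) + (0.1809)(1.14) = 10.93 kg·m²·rev/s.
Combined I = 1.272 + 1.046 + 0.1809 = 2.498 kg·m².
ω_f = L / I = 10.93 / 2.498 = 4.374 rev/s.
KE_i = ½ΣIω² = 1788 J; KE_f = ½(2.498)(27.48)² = 943.2 J.
Fraction dissipated = (KE_i − KE_f)/KE_i = 0.4726.

fraction ≈ 0.473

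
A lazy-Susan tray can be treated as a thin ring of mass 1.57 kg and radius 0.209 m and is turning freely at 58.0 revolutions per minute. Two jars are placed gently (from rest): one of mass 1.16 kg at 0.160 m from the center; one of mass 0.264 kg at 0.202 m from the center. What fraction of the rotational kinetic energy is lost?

fraction ≈ 0.371

No external torque acts about the center; L_before = L_after.
I_p = (1.57)(0.209)² = 0.06858 kg·m².
Added inertia Σmr² = (1.16)(0.160)² + (0.264)(0.202)² = 0.04047 kg·m²; I_f = 0.06858 + 0.04047 = 0.1090 kg·m².
ω_f = I_p ω_i / I_f = (0.06858)(58.0) / 0.1090 = 36.48 rpm.
KE_i = ½(0.06858)(6.074 rad/s)² = 1.265 J; KE_f = ½(0.1090)(3.820)² = 0.7955 J.
Fraction lost = 0.3711.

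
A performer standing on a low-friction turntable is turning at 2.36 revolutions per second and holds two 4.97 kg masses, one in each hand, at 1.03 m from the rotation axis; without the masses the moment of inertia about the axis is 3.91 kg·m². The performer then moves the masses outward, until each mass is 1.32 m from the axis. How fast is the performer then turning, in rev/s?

ω₂ ≈ 1.61 rev/s

Angular momentum about the spin axis is conserved since the torque about it is zero.
I₁ = 3.91 + 2(4.97)(1.03)² = 14.46 kg·m²; I₂ = 3.91 + 2(4.97)(1.32)² = 21.23 kg·m².
ω₂ = I₁ω₁ / I₂ = (14.46)(2.36 rev/s) / (21.23) = 1.607 rev/s.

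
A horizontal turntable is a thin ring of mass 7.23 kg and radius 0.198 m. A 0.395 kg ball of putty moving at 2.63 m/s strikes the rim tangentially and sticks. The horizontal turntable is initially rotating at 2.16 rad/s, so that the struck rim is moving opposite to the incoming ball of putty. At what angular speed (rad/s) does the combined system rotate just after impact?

|ω_f| ≈ 1.36 rad/s

About the axle the impulsive forces during the collision are internal, so angular momentum about that axis is conserved.
I_p = (7.23)(0.198)² = 0.2834 kg·m². Taking the sense of the ball of putty's angular momentum as positive, L_{ball} = m v R = (0.395)(2.63)(0.198) = 0.2057 kg·m²/s.
L_i = −I_p ω_p + m v R = −(0.2834)(2.16) + 0.2057 = -0.4065 kg·m²/s.
After sticking, I_f = I_p + m R² = 0.2834 + (0.395)(0.198)² = 0.2989 kg·m².
ω_f = L_i / I_f = -0.4065 / 0.2989 = -1.360 rad/s.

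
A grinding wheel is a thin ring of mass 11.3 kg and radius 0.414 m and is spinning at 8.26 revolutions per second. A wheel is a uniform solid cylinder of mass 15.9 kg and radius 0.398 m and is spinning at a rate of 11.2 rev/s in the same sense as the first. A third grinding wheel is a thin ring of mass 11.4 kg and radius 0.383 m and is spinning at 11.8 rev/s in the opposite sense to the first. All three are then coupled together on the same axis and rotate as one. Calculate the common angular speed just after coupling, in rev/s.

No external torque acts about the common axis, so total angular momentum is conserved.
Moments of inertia: I_A = (11.3)(0.414)² = 1.937 kg·m²; I_B = ½(15.9)(0.398)² = 1.259 kg·m²; I_C = (11.4)(0.383)² = 1.672 kg·m².
Taking A's sense as positive: L = (1.937)(8.26) + (1.259)(11.2) − (1.672)(11.8) = 10.37 kg·m²·rev/s.
Combined I = 1.937 + 1.259 + 1.672 = 4.868 kg·m².
ω_f = L / I = 10.37 / 4.868 = 2.130 rev/s.

|ω_f| ≈ 2.13 rev/s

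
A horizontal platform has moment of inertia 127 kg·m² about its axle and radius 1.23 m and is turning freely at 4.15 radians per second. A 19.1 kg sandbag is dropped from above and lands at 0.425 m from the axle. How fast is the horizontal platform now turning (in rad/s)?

No external torque acts about the axle; L_before = L_after.
Added inertia Σmr² = (19.1)(0.425)² = 3.450 kg·m²; I_f = 127.0 + 3.450 = 130.4 kg·m².
ω_f = I_p ω_i / I_f = (127.0)(4.15) / 130.4 = 4.040 rad/s.

ω_f ≈ 4.04 rad/s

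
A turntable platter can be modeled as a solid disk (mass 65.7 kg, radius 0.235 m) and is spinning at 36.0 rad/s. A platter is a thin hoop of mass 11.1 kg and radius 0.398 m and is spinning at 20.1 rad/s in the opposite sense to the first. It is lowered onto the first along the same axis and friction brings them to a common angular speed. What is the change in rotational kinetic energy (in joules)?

No external torque acts about the common axis, so total angular momentum is conserved.
Moments of inertia: I_A = ½(65.7)(0.235)² = 1.814 kg·m²; I_B = (11.1)(0.398)² = 1.758 kg·m².
Taking A's sense as positive: L = (1.814)(36.0) − (1.758)(20.1) = 29.97 kg·m²·rad/s.
Combined I = 1.814 + 1.758 = 3.572 kg·m².
ω_f = L / I = 29.97 / 3.572 = 8.389 rad/s.
KE_i = ½ΣIω² = 1531 J; KE_f = ½(3.572)(8.389)² = 125.7 J.

ΔKE ≈ -1410 J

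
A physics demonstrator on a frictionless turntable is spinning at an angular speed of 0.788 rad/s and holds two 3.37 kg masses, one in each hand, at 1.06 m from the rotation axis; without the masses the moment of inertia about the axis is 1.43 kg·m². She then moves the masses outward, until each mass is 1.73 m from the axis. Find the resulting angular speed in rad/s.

With no external torque about the axis, L is conserved: I₁ω₁ = I₂ω₂.
I₁ = 1.43 + 2(3.37)(1.06)² = 9.003 kg·m²; I₂ = 1.43 + 2(3.37)(1.73)² = 21.60 kg·m².
ω₂ = I₁ω₁ / I₂ = (9.003)(0.788 rad/s) / (21.60) = 0.3284 rad/s.

ω₂ ≈ 0.328 rad/s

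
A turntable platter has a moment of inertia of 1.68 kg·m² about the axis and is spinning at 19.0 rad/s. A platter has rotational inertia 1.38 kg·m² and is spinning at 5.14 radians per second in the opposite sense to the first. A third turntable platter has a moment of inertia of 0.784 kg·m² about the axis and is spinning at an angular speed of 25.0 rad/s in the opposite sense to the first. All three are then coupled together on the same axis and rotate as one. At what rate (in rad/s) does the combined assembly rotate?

|ω_f| ≈ 1.36 rad/s

The coupling torques are internal; angular momentum about the shared axis is conserved.
Taking A's sense as positive: L = (1.680)(19.0) − (1.380)(5.14) − (0.7840)(25.0) = 5.227 kg·m²·rad/s.
Combined I = 1.680 + 1.380 + 0.7840 = 3.844 kg·m².
ω_f = L / I = 5.227 / 3.844 = 1.360 rad/s.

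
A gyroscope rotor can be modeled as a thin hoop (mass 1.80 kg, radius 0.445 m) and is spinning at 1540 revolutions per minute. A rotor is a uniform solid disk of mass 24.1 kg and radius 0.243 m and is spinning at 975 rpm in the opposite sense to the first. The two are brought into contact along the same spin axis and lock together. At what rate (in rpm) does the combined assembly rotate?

No external torque acts about the common axis, so total angular momentum is conserved.
Moments of inertia: I_A = (1.80)(0.445)² = 0.3564 kg·m²; I_B = ½(24.1)(0.243)² = 0.7115 kg·m².
Taking A's sense as positive: L = (0.3564)(1540) − (0.7115)(975) = -144.8 kg·m²·rpm.
Combined I = 0.3564 + 0.7115 = 1.068 kg·m².
ω_f = L / I = -144.8 / 1.068 = -135.6 rpm.

|ω_f| ≈ 136 rpm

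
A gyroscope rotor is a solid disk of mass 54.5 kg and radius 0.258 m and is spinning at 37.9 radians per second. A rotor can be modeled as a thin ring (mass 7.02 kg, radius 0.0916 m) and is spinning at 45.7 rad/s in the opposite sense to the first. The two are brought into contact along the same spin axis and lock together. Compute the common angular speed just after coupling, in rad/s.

|ω_f| ≈ 35.3 rad/s

The coupling torques are internal; angular momentum about the shared axis is conserved.
Moments of inertia: I_A = ½(54.5)(0.258)² = 1.814 kg·m²; I_B = (7.02)(0.0916)² = 0.05890 kg·m².
Taking A's sense as positive: L = (1.814)(37.9) − (0.05890)(45.7) = 66.05 kg·m²·rad/s.
Combined I = 1.814 + 0.05890 = 1.873 kg·m².
ω_f = L / I = 66.05 / 1.873 = 35.27 rad/s.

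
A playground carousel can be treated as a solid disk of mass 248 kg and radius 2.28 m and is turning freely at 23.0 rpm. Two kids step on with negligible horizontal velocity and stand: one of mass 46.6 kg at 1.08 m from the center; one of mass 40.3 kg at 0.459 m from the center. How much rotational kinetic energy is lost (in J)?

energy lost ≈ 166 J

The added mass arrives with no angular momentum about the center, and any external torque about the center is negligible, so the system's angular momentum is conserved.
I_p = ½(248)(2.28)² = 644.6 kg·m².
Added inertia Σmr² = (46.6)(1.08)² + (40.3)(0.459)² = 62.84 kg·m²; I_f = 644.6 + 62.84 = 707.4 kg·m².
ω_f = I_p ω_i / I_f = (644.6)(23.0) / 707.4 = 20.96 rpm.
KE_i = ½(644.6)(2.409 rad/s)² = 1870 J; KE_f = ½(707.4)(2.195)² = 1704 J.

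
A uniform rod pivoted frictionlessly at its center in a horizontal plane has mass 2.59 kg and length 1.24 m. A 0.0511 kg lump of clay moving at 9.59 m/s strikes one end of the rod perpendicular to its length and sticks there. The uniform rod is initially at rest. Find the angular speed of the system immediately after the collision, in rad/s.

About the pivot the impulsive forces during the collision are internal, so angular momentum about that axis is conserved.
I_p = (1/12)(2.59)(1.24)² = 0.3319 kg·m². Taking the sense of the lump of clay's angular momentum as positive, L_{lump} = m v R = (0.0511)(9.59)(1.24/2) = 0.3038 kg·m²/s.
L_i = 0 + 0.3038 = 0.3038 kg·m²/s.
After sticking, I_f = I_p + m R² = 0.3319 + (0.0511)(1.24/2)² = 0.3515 kg·m².
ω_f = L_i / I_f = 0.3038 / 0.3515 = 0.8644 rad/s.

|ω_f| ≈ 0.864 rad/s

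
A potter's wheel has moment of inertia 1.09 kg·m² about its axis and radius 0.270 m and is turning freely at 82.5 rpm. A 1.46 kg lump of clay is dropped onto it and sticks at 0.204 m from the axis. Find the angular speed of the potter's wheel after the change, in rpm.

ω_f ≈ 78.1 rpm

The added mass arrives with no angular momentum about the axis, and any external torque about the axis is negligible, so the system's angular momentum is conserved.
Added inertia Σmr² = (1.46)(0.204)² = 0.06076 kg·m²; I_f = 1.090 + 0.06076 = 1.151 kg·m².
ω_f = I_p ω_i / I_f = (1.090)(82.5) / 1.151 = 78.14 rpm.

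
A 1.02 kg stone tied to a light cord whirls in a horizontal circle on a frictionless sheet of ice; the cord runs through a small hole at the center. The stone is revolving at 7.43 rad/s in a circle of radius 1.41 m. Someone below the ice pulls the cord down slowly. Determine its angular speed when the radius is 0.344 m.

No torque about the axis ⇒ m r₁² ω₁ = m r₂² ω₂.
ω₂ = ω₁ (r₁/r₂)² = (7.43)(1.41/0.344)² = 124.8 rad/s.

ω₂ ≈ 125 rad/s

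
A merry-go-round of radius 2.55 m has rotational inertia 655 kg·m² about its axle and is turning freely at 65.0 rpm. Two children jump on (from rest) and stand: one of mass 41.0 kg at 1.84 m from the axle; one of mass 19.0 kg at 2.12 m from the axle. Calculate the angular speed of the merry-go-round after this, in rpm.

ω_f ≈ 48.4 rpm

No external torque acts about the axle; L_before = L_after.
Added inertia Σmr² = (41.0)(1.84)² + (19.0)(2.12)² = 224.2 kg·m²; I_f = 655.0 + 224.2 = 879.2 kg·m².
ω_f = I_p ω_i / I_f = (655.0)(65.0) / 879.2 = 48.42 rpm.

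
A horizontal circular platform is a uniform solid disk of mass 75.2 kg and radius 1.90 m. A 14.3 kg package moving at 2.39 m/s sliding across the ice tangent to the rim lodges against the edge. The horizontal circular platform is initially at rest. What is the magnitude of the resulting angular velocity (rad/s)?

|ω_f| ≈ 0.347 rad/s

The axle reaction passes through the central axle and exerts no torque about it; angular momentum about the central axle is conserved through the impact.
I_p = ½(75.2)(1.90)² = 135.7 kg·m². Taking the sense of the package's angular momentum as positive, L_{package} = m v R = (14.3)(2.39)(1.90) = 64.94 kg·m²/s.
L_i = 0 + 64.94 = 64.94 kg·m²/s.
After sticking, I_f = I_p + m R² = 135.7 + (14.3)(1.90)² = 187.4 kg·m².
ω_f = L_i / I_f = 64.94 / 187.4 = 0.3466 rad/s.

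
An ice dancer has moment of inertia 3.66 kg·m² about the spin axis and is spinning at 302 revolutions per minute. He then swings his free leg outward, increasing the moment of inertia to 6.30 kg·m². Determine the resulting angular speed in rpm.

ω₂ ≈ 175 rpm

With no external torque about the axis, L is conserved: I₁ω₁ = I₂ω₂.
ω₂ = I₁ω₁ / I₂ = (3.660)(302 rpm) / (6.300) = 175.4 rpm.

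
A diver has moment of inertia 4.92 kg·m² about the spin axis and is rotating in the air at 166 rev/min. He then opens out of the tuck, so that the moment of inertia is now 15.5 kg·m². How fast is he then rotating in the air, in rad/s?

With no external torque about the axis, L is conserved: I₁ω₁ = I₂ω₂.
ω₂ = I₁ω₁ / I₂ = (4.920)(166 rpm) / (15.50) = 52.69 rpm = 5.518 rad/s.

ω₂ ≈ 5.52 rad/s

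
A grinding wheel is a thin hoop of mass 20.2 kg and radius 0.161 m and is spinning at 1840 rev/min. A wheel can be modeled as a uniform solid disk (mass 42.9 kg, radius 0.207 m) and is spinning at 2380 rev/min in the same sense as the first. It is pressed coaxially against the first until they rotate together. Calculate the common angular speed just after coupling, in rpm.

|ω_f| ≈ 2180 rpm

The coupling torques are internal; angular momentum about the shared axis is conserved.
Moments of inertia: I_A = (20.2)(0.161)² = 0.5236 kg·m²; I_B = ½(42.9)(0.207)² = 0.9191 kg·m².
Taking A's sense as positive: L = (0.5236)(1840) + (0.9191)(2380) = 3151 kg·m²·rpm.
Combined I = 0.5236 + 0.9191 = 1.443 kg·m².
ω_f = L / I = 3151 / 1.443 = 2184 rpm.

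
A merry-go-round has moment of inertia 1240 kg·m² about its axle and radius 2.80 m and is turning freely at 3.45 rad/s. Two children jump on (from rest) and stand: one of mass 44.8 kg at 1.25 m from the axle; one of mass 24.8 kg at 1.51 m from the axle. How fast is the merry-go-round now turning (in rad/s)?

ω_f ≈ 3.13 rad/s

The added mass arrives with no angular momentum about the axle, and any external torque about the axle is negligible, so the system's angular momentum is conserved.
Added inertia Σmr² = (44.8)(1.25)² + (24.8)(1.51)² = 126.5 kg·m²; I_f = 1240 + 126.5 = 1367 kg·m².
ω_f = I_p ω_i / I_f = (1240)(3.45) / 1367 = 3.131 rad/s.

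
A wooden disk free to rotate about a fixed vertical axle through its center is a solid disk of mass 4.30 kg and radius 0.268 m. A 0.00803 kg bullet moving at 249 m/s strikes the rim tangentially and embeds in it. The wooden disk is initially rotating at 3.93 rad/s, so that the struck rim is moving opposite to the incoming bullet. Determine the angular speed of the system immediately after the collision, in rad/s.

|ω_f| ≈ 0.458 rad/s

About the axle the impulsive forces during the collision are internal, so angular momentum about that axis is conserved.
I_p = ½(4.30)(0.268)² = 0.1544 kg·m². Taking the sense of the bullet's angular momentum as positive, L_{bullet} = m v R = (0.00803)(249)(0.268) = 0.5359 kg·m²/s.
L_i = −I_p ω_p + m v R = −(0.1544)(3.93) + 0.5359 = -0.07102 kg·m²/s.
After sticking, I_f = I_p + m R² = 0.1544 + (0.00803)(0.268)² = 0.1550 kg·m².
ω_f = L_i / I_f = -0.07102 / 0.1550 = -0.4582 rad/s.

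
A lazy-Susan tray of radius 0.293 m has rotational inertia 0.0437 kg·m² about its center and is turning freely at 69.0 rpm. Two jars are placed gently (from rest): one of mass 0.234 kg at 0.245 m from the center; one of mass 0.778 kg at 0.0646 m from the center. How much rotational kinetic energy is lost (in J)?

energy lost ≈ 0.323 J

No external torque acts about the center; L_before = L_after.
Added inertia Σmr² = (0.234)(0.245)² + (0.778)(0.0646)² = 0.01729 kg·m²; I_f = 0.04370 + 0.01729 = 0.06099 kg·m².
ω_f = I_p ω_i / I_f = (0.04370)(69.0) / 0.06099 = 49.44 rpm.
KE_i = ½(0.04370)(7.226 rad/s)² = 1.141 J; KE_f = ½(0.06099)(5.177)² = 0.8174 J.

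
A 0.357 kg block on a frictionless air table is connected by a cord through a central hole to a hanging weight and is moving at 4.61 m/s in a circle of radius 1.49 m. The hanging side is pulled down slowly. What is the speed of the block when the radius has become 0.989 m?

v₂ ≈ 6.95 m/s

The only horizontal force on the mass is along the cord (radial), so it exerts no torque about the hole and angular momentum m v r is conserved.
v₂ = v₁ r₁ / r₂ = (4.61)(1.49) / (0.989) = 6.945 m/s.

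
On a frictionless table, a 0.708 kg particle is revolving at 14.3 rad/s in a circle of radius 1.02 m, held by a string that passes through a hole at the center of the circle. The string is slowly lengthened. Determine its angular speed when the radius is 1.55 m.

The constraining force is radial, so m r² ω about the center is conserved.
ω₂ = ω₁ (r₁/r₂)² = (14.3)(1.02/1.55)² = 6.193 rad/s.

ω₂ ≈ 6.19 rad/s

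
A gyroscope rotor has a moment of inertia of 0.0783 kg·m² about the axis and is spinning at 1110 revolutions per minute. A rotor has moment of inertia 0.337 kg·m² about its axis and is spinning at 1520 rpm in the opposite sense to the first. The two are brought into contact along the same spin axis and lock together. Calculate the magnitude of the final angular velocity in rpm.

The coupling torques are internal; angular momentum about the shared axis is conserved.
Taking A's sense as positive: L = (0.07830)(1110) − (0.3370)(1520) = -425.3 kg·m²·rpm.
Combined I = 0.07830 + 0.3370 = 0.4153 kg·m².
ω_f = L / I = -425.3 / 0.4153 = -1024 rpm.

|ω_f| ≈ 1020 rpm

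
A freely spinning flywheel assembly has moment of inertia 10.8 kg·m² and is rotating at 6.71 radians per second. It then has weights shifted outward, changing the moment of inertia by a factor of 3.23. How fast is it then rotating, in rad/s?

With no external torque about the axis, L is conserved: I₁ω₁ = I₂ω₂.
I₂ = 3.23 × 10.8 = 34.88 kg·m².
ω₂ = I₁ω₁ / I₂ = (10.80)(6.71 rad/s) / (34.88) = 2.077 rad/s.

ω₂ ≈ 2.08 rad/s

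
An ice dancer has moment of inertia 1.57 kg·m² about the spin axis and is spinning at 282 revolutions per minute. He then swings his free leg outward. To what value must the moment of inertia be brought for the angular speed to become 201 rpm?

No external torque acts about the spin axis, so angular momentum is conserved.
I₂ = I₁ω₁ / ω₂ = (1.57)(282) / (201) = 2.203 kg·m².

I₂ ≈ 2.20 kg·m²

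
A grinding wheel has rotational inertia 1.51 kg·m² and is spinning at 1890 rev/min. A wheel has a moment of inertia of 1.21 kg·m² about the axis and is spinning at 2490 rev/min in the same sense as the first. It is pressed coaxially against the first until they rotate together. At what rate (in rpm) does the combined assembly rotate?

|ω_f| ≈ 2160 rpm

The coupling torques are internal; angular momentum about the shared axis is conserved.
Taking A's sense as positive: L = (1.510)(1890) + (1.210)(2490) = 5867 kg·m²·rpm.
Combined I = 1.510 + 1.210 = 2.720 kg·m².
ω_f = L / I = 5867 / 2.720 = 2157 rpm.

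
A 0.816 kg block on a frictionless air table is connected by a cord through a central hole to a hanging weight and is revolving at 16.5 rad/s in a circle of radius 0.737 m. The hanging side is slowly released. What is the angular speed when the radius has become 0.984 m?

ω₂ ≈ 9.26 rad/s

The constraining force is radial, so m r² ω about the center is conserved.
ω₂ = ω₁ (r₁/r₂)² = (16.5)(0.737/0.984)² = 9.256 rad/s.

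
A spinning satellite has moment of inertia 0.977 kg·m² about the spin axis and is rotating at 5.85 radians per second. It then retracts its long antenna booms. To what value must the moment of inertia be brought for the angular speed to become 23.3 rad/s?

With no external torque about the axis, L is conserved: I₁ω₁ = I₂ω₂.
I₂ = I₁ω₁ / ω₂ = (0.977)(5.85) / (23.3) = 0.2453 kg·m².

I₂ ≈ 0.245 kg·m²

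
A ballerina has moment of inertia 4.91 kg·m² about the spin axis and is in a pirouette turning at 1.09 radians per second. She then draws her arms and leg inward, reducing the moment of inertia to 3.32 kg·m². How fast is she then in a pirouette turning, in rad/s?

With no external torque about the axis, L is conserved: I₁ω₁ = I₂ω₂.
ω₂ = I₁ω₁ / I₂ = (4.910)(1.09 rad/s) / (3.320) = 1.612 rad/s.

ω₂ ≈ 1.61 rad/s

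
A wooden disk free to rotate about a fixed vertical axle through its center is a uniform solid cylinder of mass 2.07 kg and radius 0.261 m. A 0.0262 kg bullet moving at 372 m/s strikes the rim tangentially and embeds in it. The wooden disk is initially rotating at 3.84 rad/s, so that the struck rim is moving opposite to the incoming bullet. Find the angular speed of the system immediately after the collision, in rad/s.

The axle reaction passes through the axle and exerts no torque about it; angular momentum about the axle is conserved through the impact.
I_p = ½(2.07)(0.261)² = 0.07051 kg·m². Taking the sense of the bullet's angular momentum as positive, L_{bullet} = m v R = (0.0262)(372)(0.261) = 2.544 kg·m²/s.
L_i = −I_p ω_p + m v R = −(0.07051)(3.84) + 2.544 = 2.273 kg·m²/s.
After sticking, I_f = I_p + m R² = 0.07051 + (0.0262)(0.261)² = 0.07229 kg·m².
ω_f = L_i / I_f = 2.273 / 0.07229 = 31.44 rad/s.

|ω_f| ≈ 31.4 rad/s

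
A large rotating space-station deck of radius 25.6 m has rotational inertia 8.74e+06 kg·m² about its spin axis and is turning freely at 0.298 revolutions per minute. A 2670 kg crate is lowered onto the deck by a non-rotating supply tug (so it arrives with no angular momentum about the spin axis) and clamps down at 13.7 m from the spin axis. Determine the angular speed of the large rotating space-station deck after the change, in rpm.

ω_f ≈ 0.282 rpm

The added mass arrives with no angular momentum about the spin axis, and any external torque about the spin axis is negligible, so the system's angular momentum is conserved.
Added inertia Σmr² = (2670)(13.7)² = 5.011e+05 kg·m²; I_f = 8.740e+06 + 5.011e+05 = 9.241e+06 kg·m².
ω_f = I_p ω_i / I_f = (8.740e+06)(0.298) / 9.241e+06 = 0.2818 rpm.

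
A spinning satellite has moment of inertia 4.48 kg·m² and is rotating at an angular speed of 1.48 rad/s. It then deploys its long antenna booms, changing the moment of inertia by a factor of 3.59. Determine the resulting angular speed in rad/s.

ω₂ ≈ 0.412 rad/s

No external torque acts about the spin axis, so angular momentum is conserved.
I₂ = 3.59 × 4.48 = 16.08 kg·m².
ω₂ = I₁ω₁ / I₂ = (4.480)(1.48 rad/s) / (16.08) = 0.4123 rad/s.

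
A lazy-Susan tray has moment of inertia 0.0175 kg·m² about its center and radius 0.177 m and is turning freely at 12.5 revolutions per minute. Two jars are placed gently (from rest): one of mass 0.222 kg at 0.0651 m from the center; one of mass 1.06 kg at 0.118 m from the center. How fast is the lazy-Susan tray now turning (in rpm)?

ω_f ≈ 6.59 rpm

No external torque acts about the center; L_before = L_after.
Added inertia Σmr² = (0.222)(0.0651)² + (1.06)(0.118)² = 0.01570 kg·m²; I_f = 0.01750 + 0.01570 = 0.03320 kg·m².
ω_f = I_p ω_i / I_f = (0.01750)(12.5) / 0.03320 = 6.589 rpm.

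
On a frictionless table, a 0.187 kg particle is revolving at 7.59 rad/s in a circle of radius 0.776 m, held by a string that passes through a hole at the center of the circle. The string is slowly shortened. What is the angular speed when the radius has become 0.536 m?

No torque about the axis ⇒ m r₁² ω₁ = m r₂² ω₂.
ω₂ = ω₁ (r₁/r₂)² = (7.59)(0.776/0.536)² = 15.91 rad/s.

ω₂ ≈ 15.9 rad/s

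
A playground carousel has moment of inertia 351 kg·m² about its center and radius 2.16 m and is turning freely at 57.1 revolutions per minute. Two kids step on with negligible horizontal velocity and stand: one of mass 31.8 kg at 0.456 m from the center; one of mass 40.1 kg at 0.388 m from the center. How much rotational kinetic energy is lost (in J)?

energy lost ≈ 218 J

The added mass arrives with no angular momentum about the center, and any external torque about the center is negligible, so the system's angular momentum is conserved.
Added inertia Σmr² = (31.8)(0.456)² + (40.1)(0.388)² = 12.65 kg·m²; I_f = 351.0 + 12.65 = 363.6 kg·m².
ω_f = I_p ω_i / I_f = (351.0)(57.1) / 363.6 = 55.11 rpm.
KE_i = ½(351.0)(5.979 rad/s)² = 6275 J; KE_f = ½(363.6)(5.772)² = 6057 J.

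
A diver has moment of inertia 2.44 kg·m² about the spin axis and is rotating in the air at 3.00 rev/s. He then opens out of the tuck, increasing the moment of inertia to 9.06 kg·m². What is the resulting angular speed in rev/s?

With no external torque about the axis, L is conserved: I₁ω₁ = I₂ω₂.
ω₂ = I₁ω₁ / I₂ = (2.440)(3.00 rev/s) / (9.060) = 0.8079 rev/s.

ω₂ ≈ 0.808 rev/s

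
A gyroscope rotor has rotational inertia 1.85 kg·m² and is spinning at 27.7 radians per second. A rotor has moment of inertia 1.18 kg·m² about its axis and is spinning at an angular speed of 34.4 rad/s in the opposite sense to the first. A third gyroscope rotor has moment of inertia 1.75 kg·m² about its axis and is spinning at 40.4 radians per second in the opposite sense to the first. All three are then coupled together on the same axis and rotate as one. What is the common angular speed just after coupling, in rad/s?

|ω_f| ≈ 12.6 rad/s

The coupling torques are internal; angular momentum about the shared axis is conserved.
Taking A's sense as positive: L = (1.850)(27.7) − (1.180)(34.4) − (1.750)(40.4) = -60.05 kg·m²·rad/s.
Combined I = 1.850 + 1.180 + 1.750 = 4.780 kg·m².
ω_f = L / I = -60.05 / 4.780 = -12.56 rad/s.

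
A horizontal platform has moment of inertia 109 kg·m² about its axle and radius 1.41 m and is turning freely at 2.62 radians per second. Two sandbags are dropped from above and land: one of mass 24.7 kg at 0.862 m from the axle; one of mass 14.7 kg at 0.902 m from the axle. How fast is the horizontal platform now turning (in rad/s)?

The added mass arrives with no angular momentum about the axle, and any external torque about the axle is negligible, so the system's angular momentum is conserved.
Added inertia Σmr² = (24.7)(0.862)² + (14.7)(0.902)² = 30.31 kg·m²; I_f = 109.0 + 30.31 = 139.3 kg·m².
ω_f = I_p ω_i / I_f = (109.0)(2.62) / 139.3 = 2.050 rad/s.

ω_f ≈ 2.05 rad/s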